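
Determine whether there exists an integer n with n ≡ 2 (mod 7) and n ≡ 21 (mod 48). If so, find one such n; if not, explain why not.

n = 261

The moduli 7 and 48 are coprime, so by the Chinese Remainder Theorem a unique solution modulo 336 exists.
Any solution of the first congruence is n = 2 + 7t; substituting into the second, 7t ≡ 21 − 2 ≡ 19 (mod 48).
Note 7·7 = 49 ≡ 1 (mod 48) (as 49 − 1 = 1·48), so 7⁻¹ ≡ 7.
Multiplying by 7: t ≡ 7·19 = 133 ≡ 37 (mod 48).
Taking t = 37 gives n = 2 + 7·37 = 261.
Check: 261 mod 7 = 2, 261 mod 48 = 21. ✓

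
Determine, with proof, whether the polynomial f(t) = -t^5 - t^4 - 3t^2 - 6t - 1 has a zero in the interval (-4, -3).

The endpoint values f(-4) = 743 and f(-3) = 152 are both positive. Claim: f(t) > 0 for every t in (-4, -3).
Shift to the endpoint -3: with t = -3 − u (0 < u < 1), one computes f(-3 − u) = u^5 + 14u^4 + 78u^3 + 213u^2 + 285u + 152.
The nonzero coefficients here are all positive, so for u > 0 every term is positive (or zero), and the constant term 152 is strictly positive.
Therefore f(t) > 0 throughout (-4, -3), and f has no zero there.

No.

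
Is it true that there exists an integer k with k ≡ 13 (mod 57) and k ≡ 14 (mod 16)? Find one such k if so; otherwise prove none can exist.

k = 526

gcd(57, 16) = 1, so the Chinese Remainder Theorem guarantees exactly one residue class mod 912 satisfying both.
Write k = 13 + 57t and require 13 + 57t ≡ 14 (mod 16), i.e. 57t ≡ 1 (mod 16).
57 ≡ 9 (mod 16), so this reads 9t ≡ 1 (mod 16). Since 9·9 = 81 = 5·16 + 1, the inverse of 9 mod 16 is 9.
Therefore t ≡ 9·1 = 9 (mod 16).
With t = 9: k = 13 + 57·9 = 526.
Check: 526 mod 57 = 13, 526 mod 16 = 14. ✓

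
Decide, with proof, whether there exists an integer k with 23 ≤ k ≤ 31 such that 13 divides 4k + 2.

The values of 4k + 2 for k = 23, 24, …, 31 are 94, 98, 102, 106, 110, 114, 118, 122, 126; reduced mod 13 these are 3, 7, 11, 2, 6, 10, 1, 5, 9.
None is 0, so 13 never divides 4k + 2 on this range.

There is no such integer k in that range.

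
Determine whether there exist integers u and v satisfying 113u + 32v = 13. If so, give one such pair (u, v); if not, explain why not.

u = 29, v = -102

113 and 32 are coprime, so 113u + 32v ranges over all of ℤ.
Dividing repeatedly: 113 = 3·32 + 17, 32 = 1·17 + 15, 17 = 1·15 + 2, 15 = 7·2 + 1, 2 = 2·1 + 0.
Unwinding: 1 = 15 − 7·2 = 15 − 7·(17 − 1·15) = −7·17 + 8·15 = −7·17 + 8·(32 − 1·17) = 8·32 − 15·17 = 8·32 − 15·(113 − 3·32) = −15·113 + 53·32, i.e. 113·(-15) + 32·53 = 1.
Times 13: 113·(-195) + 32·689 = 13, so (-195, 689) solves it.
The general solution is u = -195 + 32k, v = 689 − 113k; taking k = 7 gives the smaller pair u = 29, v = -102.
Check: 113·29 + 32·(-102) = 3277 − 3264 = 13. ✓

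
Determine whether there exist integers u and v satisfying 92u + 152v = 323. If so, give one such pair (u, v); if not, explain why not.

Both 92 and 152 are divisible by gcd(92, 152) = 4, hence so is any combination 92u + 152v.
But 323 is not a multiple of 4 (it leaves remainder 3).
So the equation is unsolvable over ℤ.

No, no such integers exist.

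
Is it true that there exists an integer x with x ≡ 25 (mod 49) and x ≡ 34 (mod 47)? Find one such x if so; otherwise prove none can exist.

Since 49 and 47 share no common factor, CRT says the pair of congruences has a solution (unique mod 2303).
Write x = 25 + 49t and require 25 + 49t ≡ 34 (mod 47), i.e. 49t ≡ 9 (mod 47).
49 ≡ 2 (mod 47), so this reads 2t ≡ 9 (mod 47). To invert 2 modulo 47: 47 = 23·2 + 1, 2 = 2·1 + 0, and unwinding, 1 = 47 − 23·2. Thus 2⁻¹ ≡ -23 ≡ 24 (mod 47).
Multiplying by 24: t ≡ 24·9 = 216 ≡ 28 (mod 47).
Taking t = 28 gives x = 25 + 49·28 = 1397.
Verify: 1397 = 28·49 + 25 and 1397 = 29·47 + 34. ✓

x = 1397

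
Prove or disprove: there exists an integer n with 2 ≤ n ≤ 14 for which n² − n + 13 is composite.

n = 7

At n = 7: 7² − 7 + 13 = 55 = 5·11, which is composite.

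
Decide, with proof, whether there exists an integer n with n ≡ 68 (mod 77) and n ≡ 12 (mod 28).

n = 68

Here gcd(77, 28) = 7, and both 68 and 12 leave remainder 5 mod 7, so the system is consistent.
In fact n = 68 itself already satisfies 68 mod 28 = 12.
Verify: 68 = 0·77 + 68 and 68 = 2·28 + 12. ✓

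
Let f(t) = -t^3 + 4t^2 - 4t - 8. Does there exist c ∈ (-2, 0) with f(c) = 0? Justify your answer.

Such a root exists.

f(-2) = 24 and f(0) = -8, which have opposite signs.
Since f is a polynomial it is continuous on [-2, 0].
By the Intermediate Value Theorem, f takes the value 0 somewhere in the open interval.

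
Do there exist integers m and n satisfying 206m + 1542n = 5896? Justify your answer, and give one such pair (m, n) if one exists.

gcd(206, 1542) = 2, and 2 divides 5896, so integer solutions exist.
Dividing through by 2 reduces the equation to 103m + 771n = 2948.
Run the Euclidean algorithm on 771 and 103: 771 = 7·103 + 50, 103 = 2·50 + 3, 50 = 16·3 + 2, 3 = 1·2 + 1, 2 = 2·1 + 0.
Back-substituting, 1 = 3 − 1·2 = 3 − (50 − 16·3) = −50 + 17·3 = −50 + 17·(103 − 2·50) = 17·103 − 35·50 = 17·103 − 35·(771 − 7·103) = −35·771 + 262·103; that is, 103·262 + 771·(-35) = 1.
Multiplying through by 2948: m = 262·2948 = 772376, n = (-35)·2948 = -103180 is a solution.
Shifting by a multiple of (771, −103) keeps it a solution: m = 772376 − 1001·771 = 605, n = -103180 + 1001·103 = -77.
Indeed 206·605 + 1542·(-77) = 124630 − 118734 = 5896.

m = 605, n = -77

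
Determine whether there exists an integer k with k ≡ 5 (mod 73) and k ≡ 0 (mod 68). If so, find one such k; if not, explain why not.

Since 73 and 68 share no common factor, CRT says the pair of congruences has a solution (unique mod 4964).
Write k = 5 + 73t and require 5 + 73t ≡ 0 (mod 68), i.e. 73t ≡ 63 (mod 68).
73 ≡ 5 (mod 68), so this reads 5t ≡ 63 (mod 68). Note 5·41 = 205 ≡ 1 (mod 68) (as 205 − 1 = 3·68), so 5⁻¹ ≡ 41.
Multiplying by 41: t ≡ 41·63 = 2583 ≡ 67 (mod 68).
With t = 67: k = 5 + 73·67 = 4896.
Verify: 4896 = 67·73 + 5 and 4896 = 72·68 + 0. ✓

k = 4896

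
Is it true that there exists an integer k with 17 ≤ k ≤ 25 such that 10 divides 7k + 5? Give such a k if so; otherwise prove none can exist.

For k = 17, 18, …, 24 the values 124, 131, 138, 145, 152, 159, 166, 173 are not multiples of 10. k = 25 works, since 7·25 + 5 = 180 = 18·10.

k = 25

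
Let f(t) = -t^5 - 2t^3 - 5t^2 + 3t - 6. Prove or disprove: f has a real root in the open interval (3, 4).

f(3) = -339 and f(4) = -1226, both negative, so a sign-change argument is unavailable; we show f keeps this sign on the whole interval.
Shift to the endpoint 3: with t = 3 + u (0 < u < 1), one computes f(3 + u) = -u^5 - 15u^4 - 92u^3 - 293u^2 - 486u - 339.
The nonzero coefficients here are all negative, so for u > 0 every term is negative (or zero), and the constant term -339 is strictly negative.
So f is strictly negative on (3, 4); no root exists in the interval.

No.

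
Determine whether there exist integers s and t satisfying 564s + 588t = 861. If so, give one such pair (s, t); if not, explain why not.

No such integers exist.

Any value of 564s + 588t is a multiple of gcd(564, 588) = 12.
But 861 is not a multiple of 12 (it leaves remainder 9).
Hence no integers s, t satisfy the equation.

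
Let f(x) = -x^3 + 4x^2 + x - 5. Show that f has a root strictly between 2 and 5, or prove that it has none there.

Yes, f has a root in the interval.

f(2) = 5 and f(5) = -25, which have opposite signs.
Since f is a polynomial it is continuous on [2, 5].
By the Intermediate Value Theorem f must vanish at some point of (2, 5).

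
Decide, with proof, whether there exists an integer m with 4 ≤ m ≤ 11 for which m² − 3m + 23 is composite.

m = 7

At m = 7: 7² − 3·7 + 23 = 51 = 3·17, which is composite.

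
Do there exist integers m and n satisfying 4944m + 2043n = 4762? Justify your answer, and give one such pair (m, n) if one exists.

No, no such integers exist.

gcd(4944, 2043) = 3, so every integer of the form 4944m + 2043n is a multiple of 3.
But 4762 is not a multiple of 3 (it leaves remainder 1).
Hence no integers m, n satisfy the equation.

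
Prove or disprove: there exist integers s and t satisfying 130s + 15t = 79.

Both 130 and 15 are divisible by gcd(130, 15) = 5, hence so is any combination 130s + 15t.
However 79 leaves remainder 4 on division by 5.
Therefore 130s + 15t = 79 has no solution in integers.

There are no such integers.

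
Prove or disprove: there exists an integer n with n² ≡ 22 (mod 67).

n = 25 works: 25² = 625, and 625 − 22 = 603 = 9·67.

n = 25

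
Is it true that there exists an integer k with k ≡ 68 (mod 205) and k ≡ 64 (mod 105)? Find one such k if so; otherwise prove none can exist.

No, no such integer exists.

Both moduli are multiples of 5 = gcd(205, 105), so any solution would satisfy k ≡ 68 and k ≡ 64 modulo 5 simultaneously.
These are incompatible: 68 − 64 = 4 is not divisible by 5.
So no integer satisfies both congruences.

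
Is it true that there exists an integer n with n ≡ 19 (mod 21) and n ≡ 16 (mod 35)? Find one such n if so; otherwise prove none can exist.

Both moduli are multiples of 7 = gcd(21, 35), so any solution would satisfy n ≡ 19 and n ≡ 16 modulo 7 simultaneously.
But 19 mod 7 = 5 while 16 mod 7 = 2, a contradiction.
Therefore no such n exists.

There is no such integer.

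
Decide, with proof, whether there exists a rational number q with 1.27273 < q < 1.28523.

Look for a denominator N such that an integer falls strictly between N·1.27273 and N·1.28523. N = 18 works: 18·1.27273 = 22.90914 < 23 < 23.13414 = 18·1.28523.
Hence 23/18 is a rational number with 1.27273 < 23/18 < 1.28523.

q = 23/18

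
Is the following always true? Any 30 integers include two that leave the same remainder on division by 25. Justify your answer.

Yes.

There are exactly 25 possible remainders on division by 25.
Placing 30 integers into 25 classes, some class receives at least two — say a and b.
So a and b have equal remainders mod 25, which is exactly what was to be shown.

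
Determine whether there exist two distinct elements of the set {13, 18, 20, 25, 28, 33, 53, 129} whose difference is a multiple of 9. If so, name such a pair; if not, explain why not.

Two integers differ by a multiple of 9 exactly when they have the same residue mod 9. The residues are 13↦4, 18↦0, 20↦2, 25↦7, 28↦1, 33↦6, 53↦8, 129↦3.
These 8 residues are pairwise different, hence no difference of two elements is divisible by 9.

No such pair exists.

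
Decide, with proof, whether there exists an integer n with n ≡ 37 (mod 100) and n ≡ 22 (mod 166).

Both moduli are multiples of 2 = gcd(100, 166), so any solution would satisfy n ≡ 37 and n ≡ 22 modulo 2 simultaneously.
But 37 mod 2 = 1 while 22 mod 2 = 0, a contradiction.
Therefore no such n exists.

No such integer exists.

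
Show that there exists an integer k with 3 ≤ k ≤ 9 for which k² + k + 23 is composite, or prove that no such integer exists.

k = 6

At k = 6: 6² + 6 + 23 = 65 = 5·13, which is composite.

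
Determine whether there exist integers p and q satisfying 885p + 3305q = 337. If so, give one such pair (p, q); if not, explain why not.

No, no such integers exist.

Both 885 and 3305 are divisible by gcd(885, 3305) = 5, hence so is any combination 885p + 3305q.
But 337 is not a multiple of 5 (it leaves remainder 2).
So the equation is unsolvable over ℤ.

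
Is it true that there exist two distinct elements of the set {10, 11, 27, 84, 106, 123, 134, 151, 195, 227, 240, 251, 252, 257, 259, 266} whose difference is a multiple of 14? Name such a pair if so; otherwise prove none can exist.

Reduce each element mod 14: 10↦10, 11↦11, 27↦13, 84↦0, 106↦8, 123↦11, 134↦8, 151↦11, 195↦13, 227↦3, 240↦2, 251↦13, 252↦0, 257↦5, 259↦7, 266↦0. The residue 11 repeats (at 11 and 123), and 123 − 11 = 112 = 8·14.

Yes: 11 and 123.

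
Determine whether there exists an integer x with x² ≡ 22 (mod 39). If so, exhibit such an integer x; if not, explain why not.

x = 16

x = 16 works: 16² = 256, and 256 − 22 = 234 = 6·39.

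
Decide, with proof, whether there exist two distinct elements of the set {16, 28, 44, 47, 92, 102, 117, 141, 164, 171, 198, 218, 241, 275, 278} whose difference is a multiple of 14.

Reduce each element mod 14: 16↦2, 28↦0, 44↦2, 47↦5, 92↦8, 102↦4, 117↦5, 141↦1, 164↦10, 171↦3, 198↦2, 218↦8, 241↦3, 275↦9, 278↦12. The residue 2 repeats (at 16 and 44), and 44 − 16 = 28 = 2·14.

Yes: 16 and 44.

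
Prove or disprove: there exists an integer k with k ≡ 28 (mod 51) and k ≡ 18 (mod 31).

k = 793

The moduli 51 and 31 are coprime, so by the Chinese Remainder Theorem a unique solution modulo 1581 exists.
Write k = 28 + 51t and require 28 + 51t ≡ 18 (mod 31), i.e. 51t ≡ 21 (mod 31).
51 ≡ 20 (mod 31), so this reads 20t ≡ 21 (mod 31). To invert 20 modulo 31: 31 = 1·20 + 11, 20 = 1·11 + 9, 11 = 1·9 + 2, 9 = 4·2 + 1, 2 = 2·1 + 0, and unwinding, 1 = 9 − 4·2 = 9 − 4·(11 − 1·9) = −4·11 + 5·9 = −4·11 + 5·(20 − 1·11) = 5·20 − 9·11 = 5·20 − 9·(31 − 1·20) = −9·31 + 14·20. Thus 20⁻¹ ≡ 14 (mod 31).
Multiplying by 14: t ≡ 14·21 = 294 ≡ 15 (mod 31).
Taking t = 15 gives k = 28 + 51·15 = 793.
Check: 793 mod 51 = 28, 793 mod 31 = 18. ✓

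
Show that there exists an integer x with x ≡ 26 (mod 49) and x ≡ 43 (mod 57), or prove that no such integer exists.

Since 49 and 57 share no common factor, CRT says the pair of congruences has a solution (unique mod 2793).
Write x = 26 + 49t and require 26 + 49t ≡ 43 (mod 57), i.e. 49t ≡ 17 (mod 57).
Since 49·7 = 343 = 6·57 + 1, the inverse of 49 mod 57 is 7.
Therefore t ≡ 7·17 = 119 ≡ 5 (mod 57).
With t = 5: x = 26 + 49·5 = 271.
Verify: 271 = 5·49 + 26 and 271 = 4·57 + 43. ✓

x = 271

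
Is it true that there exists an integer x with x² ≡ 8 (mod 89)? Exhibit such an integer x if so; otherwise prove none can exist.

x = 39

Take x = 39. Then 39² = 1521 = 17·89 + 8, so 39² ≡ 8 (mod 89).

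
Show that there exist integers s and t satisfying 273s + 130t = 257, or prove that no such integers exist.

gcd(273, 130) = 13, so every integer of the form 273s + 130t is a multiple of 13.
But 257 = 13·19 + 10, so 13 ∤ 257.
So the equation is unsolvable over ℤ.

No such integers exist.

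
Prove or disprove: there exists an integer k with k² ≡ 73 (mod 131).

No, no such integer exists.

131 is prime, so by Euler's criterion 73 is a square mod 131 iff 73^((131−1)/2) = 73^65 ≡ 1 (mod 131).
Squaring successively (mod 131): 73^2 = 5329 ≡ 89; 73^4 ≡ 89² = 7921 ≡ 61; 73^8 ≡ 61² = 3721 ≡ 53; 73^16 ≡ 53² = 2809 ≡ 58; 73^32 ≡ 58² = 3364 ≡ 89; 73^64 ≡ 89² = 7921 ≡ 61.
Since 65 = 64 + 1, 73^65 ≡ 61 · 73; multiplying out mod 131: 61·73 = 4453 ≡ 130. Thus 73^65 ≡ 130 ≡ −1 (mod 131).
The value −1 means 73 is a non-residue modulo 131, so k² ≡ 73 (mod 131) is impossible.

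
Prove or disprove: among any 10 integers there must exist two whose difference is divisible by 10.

Try 10 consecutive integers, 19, 20, …, 28. Their remainders mod 10 are 9, 0, 1, 2, 3, 4, 5, 6, 7, 8 — pairwise different, as any 10 ≤ 10 consecutive integers have distinct residues.
The differences between them range over 1, …, 9, none of which is divisible by 10.

No, the set {19, 20, 21, 22, 23, 24, 25, 26, 27, 28} is a counterexample.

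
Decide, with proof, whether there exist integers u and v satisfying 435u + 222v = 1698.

Every value of 435u + 222v is a multiple of gcd(435, 222) = 3; since 3 ∣ 1698, solutions exist.
Dividing through by 3 reduces the equation to 145u + 74v = 566.
Dividing repeatedly: 145 = 1·74 + 71, 74 = 1·71 + 3, 71 = 23·3 + 2, 3 = 1·2 + 1, 2 = 2·1 + 0.
Unwinding: 1 = 3 − 1·2 = 3 − (71 − 23·3) = −71 + 24·3 = −71 + 24·(74 − 1·71) = 24·74 − 25·71 = 24·74 − 25·(145 − 1·74) = −25·145 + 49·74, i.e. 145·(-25) + 74·49 = 1.
Times 566: 145·(-14150) + 74·27734 = 566, so (-14150, 27734) solves it.
Shifting by a multiple of (74, −145) keeps it a solution: u = -14150 + 192·74 = 58, v = 27734 − 192·145 = -106.
Indeed 435·58 + 222·(-106) = 25230 − 23532 = 1698.

u = 58, v = -106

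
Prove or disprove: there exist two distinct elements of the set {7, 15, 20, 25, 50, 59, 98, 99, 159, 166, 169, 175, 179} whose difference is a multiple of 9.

The pair (7, 25) works.

7 mod 9 = 7 and 25 mod 9 = 7, so 25 − 7 = 18 = 2·9.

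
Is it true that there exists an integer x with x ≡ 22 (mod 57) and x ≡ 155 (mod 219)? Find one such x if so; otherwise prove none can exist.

Reduce both congruences modulo 3, which divides 57 and 219: they say x ≡ 22 (mod 3) and x ≡ 155 (mod 3).
But 22 mod 3 = 1 while 155 mod 3 = 2, a contradiction.
So no integer satisfies both congruences.

No, no such integer exists.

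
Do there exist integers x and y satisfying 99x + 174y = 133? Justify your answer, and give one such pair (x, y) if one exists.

gcd(99, 174) = 3, so every integer of the form 99x + 174y is a multiple of 3.
But 133 is not a multiple of 3 (it leaves remainder 1).
Therefore 99x + 174y = 133 has no solution in integers.

No such integers exist.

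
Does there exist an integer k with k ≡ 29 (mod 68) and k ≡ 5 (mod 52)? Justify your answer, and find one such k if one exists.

Here gcd(68, 52) = 4, and both 29 and 5 leave remainder 1 mod 4, so the system is consistent.
List candidates k ≡ 29 (mod 68): 29, 97, 165, 233, 301, 369. Modulo 52 these are 29, 45, 9, 25, 41, 5; 369 gives 5 as required.
Indeed 369 ≡ 29 (mod 68) and 369 ≡ 5 (mod 52).

k = 369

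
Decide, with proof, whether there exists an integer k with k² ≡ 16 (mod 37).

k = 33

k = 33 works: 33² = 1089, and 1089 − 16 = 1073 = 29·37.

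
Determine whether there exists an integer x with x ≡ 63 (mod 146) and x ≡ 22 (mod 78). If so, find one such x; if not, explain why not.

There is no such integer.

Reduce both congruences modulo 2, which divides 146 and 78: they say x ≡ 63 (mod 2) and x ≡ 22 (mod 2).
However 63 ≡ 1 and 22 ≡ 0 (mod 2), and 1 ≠ 0.
So no integer satisfies both congruences.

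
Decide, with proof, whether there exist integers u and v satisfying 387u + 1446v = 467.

gcd(387, 1446) = 3, so every integer of the form 387u + 1446v is a multiple of 3.
But 467 = 3·155 + 2, so 3 ∤ 467.
Hence no integers u, v satisfy the equation.

No, no such integers exist.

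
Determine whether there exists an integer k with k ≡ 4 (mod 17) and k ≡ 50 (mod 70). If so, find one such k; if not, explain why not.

gcd(17, 70) = 1, so the Chinese Remainder Theorem guarantees exactly one residue class mod 1190 satisfying both.
Write k = 4 + 17t and require 4 + 17t ≡ 50 (mod 70), i.e. 17t ≡ 46 (mod 70).
Note 17·33 = 561 ≡ 1 (mod 70) (as 561 − 1 = 8·70), so 17⁻¹ ≡ 33.
Multiplying by 33: t ≡ 33·46 = 1518 ≡ 48 (mod 70).
Taking t = 48 gives k = 4 + 17·48 = 820.
Indeed 820 ≡ 4 (mod 17) and 820 ≡ 50 (mod 70).

k = 820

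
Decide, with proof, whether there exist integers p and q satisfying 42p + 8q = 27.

Any value of 42p + 8q is a multiple of gcd(42, 8) = 2.
But 27 = 2·13 + 1, so 2 ∤ 27.
Therefore 42p + 8q = 27 has no solution in integers.

There are no such integers.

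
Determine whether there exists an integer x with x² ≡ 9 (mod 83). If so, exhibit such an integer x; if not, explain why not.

Take x = 80. Then 80² = 6400 = 77·83 + 9, so 80² ≡ 9 (mod 83).

x = 80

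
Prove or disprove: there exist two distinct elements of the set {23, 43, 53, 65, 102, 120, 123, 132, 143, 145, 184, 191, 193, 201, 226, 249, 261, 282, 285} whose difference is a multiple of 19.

No such pair exists.

Residues mod 19: 23↦4, 43↦5, 53↦15, 65↦8, 102↦7, 120↦6, 123↦9, 132↦18, 143↦10, 145↦12, 184↦13, 191↦1, 193↦3, 201↦11, 226↦17, 249↦2, 261↦14, 282↦16, 285↦0.
All 19 residues are distinct, so no two elements differ by a multiple of 19.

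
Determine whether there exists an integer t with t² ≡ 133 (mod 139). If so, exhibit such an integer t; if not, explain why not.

No such integer exists.

Apply Euler's criterion with the prime 139: 133 is a quadratic residue iff 133^69 ≡ 1 (mod 139), and a non-residue iff it is ≡ −1.
Repeated squaring mod 139: 133^2 = 17689 ≡ 36; 133^4 ≡ 36² = 1296 ≡ 45; 133^8 ≡ 45² = 2025 ≡ 79; 133^16 ≡ 79² = 6241 ≡ 125; 133^32 ≡ 125² = 15625 ≡ 57; 133^64 ≡ 57² = 3249 ≡ 52.
Since 69 = 64 + 4 + 1, 133^69 ≡ 52 · 45 · 133; multiplying out mod 139: 52·45 = 2340 ≡ 116, then 116·133 = 15428 ≡ 138. Thus 133^69 ≡ 138 ≡ −1 (mod 139).
By Euler's criterion 133 is a quadratic non-residue mod 139: no t satisfies t² ≡ 133 (mod 139).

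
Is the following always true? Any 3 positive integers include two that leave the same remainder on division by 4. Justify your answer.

Consider the 3 integers 2, 3, 4. They lie in distinct residue classes modulo 4, since 3 ≤ 4.
Hence this collection has no pair with equal remainders mod 4, disproving the claim.

No; for instance {2, 3, 4} is a counterexample.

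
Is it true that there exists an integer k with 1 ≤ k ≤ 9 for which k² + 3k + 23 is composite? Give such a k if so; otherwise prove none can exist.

At k = 1: 1² + 3·1 + 23 = 27 = 3·9, which is composite.

k = 1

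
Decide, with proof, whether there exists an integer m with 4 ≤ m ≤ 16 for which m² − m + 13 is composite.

m = 4

At m = 4: 4² − 4 + 13 = 25 = 5·5, which is composite.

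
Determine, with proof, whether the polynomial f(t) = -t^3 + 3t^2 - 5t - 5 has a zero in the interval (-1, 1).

Such a root exists.

f(-1) = 4 and f(1) = -8, which have opposite signs.
Since f is a polynomial it is continuous on [-1, 1].
By the Intermediate Value Theorem f must vanish at some point of (-1, 1).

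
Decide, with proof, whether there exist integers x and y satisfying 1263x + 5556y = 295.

Both 1263 and 5556 are divisible by gcd(1263, 5556) = 3, hence so is any combination 1263x + 5556y.
But 295 is not a multiple of 3 (it leaves remainder 1).
Therefore 1263x + 5556y = 295 has no solution in integers.

No, no such integers exist.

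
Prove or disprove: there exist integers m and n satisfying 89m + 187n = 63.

Since gcd(89, 187) = 1, every integer is an integer combination of 89 and 187.
Euclidean algorithm: 187 = 2·89 + 9, 89 = 9·9 + 8, 9 = 1·8 + 1, 8 = 8·1 + 0.
Unwinding: 1 = 9 − 1·8 = 9 − (89 − 9·9) = −89 + 10·9 = −89 + 10·(187 − 2·89) = 10·187 − 21·89, i.e. 89·(-21) + 187·10 = 1.
Times 63: 89·(-1323) + 187·630 = 63, so (-1323, 630) solves it.
Shifting by a multiple of (187, −89) keeps it a solution: m = -1323 + 8·187 = 173, n = 630 − 8·89 = -82.
Indeed 89·173 + 187·(-82) = 15397 − 15334 = 63.

m = 173, n = -82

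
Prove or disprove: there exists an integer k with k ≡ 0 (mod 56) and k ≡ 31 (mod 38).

There is no such integer.

gcd(56, 38) = 2. If k ≡ 0 (mod 56) and k ≡ 31 (mod 38), then k ≡ 0 (mod 2) and k ≡ 31 (mod 2).
These are incompatible: 0 − 31 = -31 is not divisible by 2.
Hence the system has no solution.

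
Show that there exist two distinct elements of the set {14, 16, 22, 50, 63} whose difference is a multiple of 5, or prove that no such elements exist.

Two integers differ by a multiple of 5 exactly when they have the same residue mod 5. The residues are 14↦4, 16↦1, 22↦2, 50↦0, 63↦3.
These 5 residues are pairwise different, hence no difference of two elements is divisible by 5.

No such pair exists.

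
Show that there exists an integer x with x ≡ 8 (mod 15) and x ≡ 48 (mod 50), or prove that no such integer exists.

x = 98

gcd(15, 50) = 5. A simultaneous solution exists iff 8 ≡ 48 (mod 5); here 8 mod 5 = 3 = 48 mod 5, so it does.
The integers ≡ 8 (mod 15) are 8, 23, 38, 53, 68, 83, 98, …; their remainders mod 50 are 8, 23, 38, 3, 18, 33, 48, so x = 98 is the first that is ≡ 48 (mod 50).
Indeed 98 ≡ 8 (mod 15) and 98 ≡ 48 (mod 50).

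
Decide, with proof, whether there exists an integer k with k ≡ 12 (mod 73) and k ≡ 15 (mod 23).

gcd(73, 23) = 1, so the Chinese Remainder Theorem guarantees exactly one residue class mod 1679 satisfying both.
Any solution of the first congruence is k = 12 + 73t; substituting into the second, 73t ≡ 15 − 12 ≡ 3 (mod 23).
73 ≡ 4 (mod 23), so this reads 4t ≡ 3 (mod 23). Note 4·6 = 24 ≡ 1 (mod 23) (as 24 − 1 = 1·23), so 4⁻¹ ≡ 6.
Therefore t ≡ 6·3 = 18 (mod 23).
With t = 18: k = 12 + 73·18 = 1326.
Check: 1326 mod 73 = 12, 1326 mod 23 = 15. ✓

k = 1326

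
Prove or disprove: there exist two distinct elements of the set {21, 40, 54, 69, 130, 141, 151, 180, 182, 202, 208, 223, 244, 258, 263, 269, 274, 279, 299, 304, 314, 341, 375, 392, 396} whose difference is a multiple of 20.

Reduce each element mod 20: 21↦1, 40↦0, 54↦14, 69↦9, 130↦10, 141↦1, 151↦11, 180↦0, 182↦2, 202↦2, 208↦8, 223↦3, 244↦4, 258↦18, 263↦3, 269↦9, 274↦14, 279↦19, 299↦19, 304↦4, 314↦14, 341↦1, 375↦15, 392↦12, 396↦16. The residue 1 repeats (at 21 and 141), and 141 − 21 = 120 = 6·20.

Yes: 21 and 141.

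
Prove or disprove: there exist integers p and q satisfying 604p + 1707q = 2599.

604 and 1707 are coprime, so 604p + 1707q ranges over all of ℤ.
Dividing repeatedly: 1707 = 2·604 + 499, 604 = 1·499 + 105, 499 = 4·105 + 79, 105 = 1·79 + 26, 79 = 3·26 + 1, 26 = 26·1 + 0.
Working back up the chain: 1 = 79 − 3·26 = 79 − 3·(105 − 1·79) = −3·105 + 4·79 = −3·105 + 4·(499 − 4·105) = 4·499 − 19·105 = 4·499 − 19·(604 − 1·499) = −19·604 + 23·499 = −19·604 + 23·(1707 − 2·604) = 23·1707 − 65·604. So 604·(-65) + 1707·23 = 1.
Times 2599: 604·(-168935) + 1707·59777 = 2599, so (-168935, 59777) solves it.
Adding 99·1707 to p and subtracting 99·604 from q gives the tidier solution (58, -19).
Indeed 604·58 + 1707·(-19) = 35032 − 32433 = 2599.

p = 58, q = -19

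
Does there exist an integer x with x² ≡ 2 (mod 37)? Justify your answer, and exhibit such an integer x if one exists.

No such integer exists.

37 is prime, so by Euler's criterion 2 is a square mod 37 iff 2^((37−1)/2) = 2^18 ≡ 1 (mod 37).
Squaring successively (mod 37): 2^2 = 4 ≡ 4; 2^4 ≡ 4² = 16 ≡ 16; 2^8 ≡ 16² = 256 ≡ 34; 2^16 ≡ 34² = 1156 ≡ 9.
Since 18 = 16 + 2, 2^18 ≡ 9 · 4; multiplying out mod 37: 9·4 = 36 ≡ 36. Thus 2^18 ≡ 36 ≡ −1 (mod 37).
The value −1 means 2 is a non-residue modulo 37, so x² ≡ 2 (mod 37) is impossible.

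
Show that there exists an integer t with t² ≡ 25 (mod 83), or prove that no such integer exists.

Take t = 78. Then 78² = 6084 = 73·83 + 25, so 78² ≡ 25 (mod 83).

t = 78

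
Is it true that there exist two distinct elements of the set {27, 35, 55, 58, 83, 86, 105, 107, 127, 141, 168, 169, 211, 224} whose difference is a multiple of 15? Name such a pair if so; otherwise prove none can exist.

Residues mod 15: 27↦12, 35↦5, 55↦10, 58↦13, 83↦8, 86↦11, 105↦0, 107↦2, 127↦7, 141↦6, 168↦3, 169↦4, 211↦1, 224↦14.
No residue repeats among the 14 elements, so no pair has difference ≡ 0 (mod 15).

No, no such pair exists.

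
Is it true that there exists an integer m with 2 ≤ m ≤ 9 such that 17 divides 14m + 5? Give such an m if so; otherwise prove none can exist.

No, no such integer m in that range exists.

At m = 2, 14·2 + 5 = 33 ≡ 16 (mod 17), and each step in m adds 14, giving residues 16, 13, 10, 7, 4, 1, 15, 12 for m = 2, 3, …, 9.
Since 0 is absent from this list, 17 ∤ 14m + 5 for every m with 2 ≤ m ≤ 9.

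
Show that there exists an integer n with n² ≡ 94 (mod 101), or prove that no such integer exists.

101 is prime, so by Euler's criterion 94 is a square mod 101 iff 94^((101−1)/2) = 94^50 ≡ 1 (mod 101).
Squaring successively (mod 101): 94^2 = 8836 ≡ 49; 94^4 ≡ 49² = 2401 ≡ 78; 94^8 ≡ 78² = 6084 ≡ 24; 94^16 ≡ 24² = 576 ≡ 71; 94^32 ≡ 71² = 5041 ≡ 92.
Since 50 = 32 + 16 + 2, 94^50 ≡ 92 · 71 · 49; multiplying out mod 101: 92·71 = 6532 ≡ 68, then 68·49 = 3332 ≡ 100. Thus 94^50 ≡ 100 ≡ −1 (mod 101).
The value −1 means 94 is a non-residue modulo 101, so n² ≡ 94 (mod 101) is impossible.

No, no such integer exists.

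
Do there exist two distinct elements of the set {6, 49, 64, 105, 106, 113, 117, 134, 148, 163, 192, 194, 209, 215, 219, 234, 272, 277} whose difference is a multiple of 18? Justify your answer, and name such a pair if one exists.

There is no such pair.

Two integers differ by a multiple of 18 exactly when they have the same residue mod 18. The residues are 6↦6, 49↦13, 64↦10, 105↦15, 106↦16, 113↦5, 117↦9, 134↦8, 148↦4, 163↦1, 192↦12, 194↦14, 209↦11, 215↦17, 219↦3, 234↦0, 272↦2, 277↦7.
These 18 residues are pairwise different, hence no difference of two elements is divisible by 18.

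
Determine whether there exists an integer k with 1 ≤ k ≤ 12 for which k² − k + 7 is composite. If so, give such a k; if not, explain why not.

At k = 5: 5² − 5 + 7 = 27 = 3·9, which is composite.

k = 5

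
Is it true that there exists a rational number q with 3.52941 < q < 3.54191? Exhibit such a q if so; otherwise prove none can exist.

q = 46/13

Scale by 13: the interval becomes (45.88233, 46.04483), which contains the integer 46.
Dividing back, 3.52941 < 46/13 < 3.54191, and 46/13 is rational.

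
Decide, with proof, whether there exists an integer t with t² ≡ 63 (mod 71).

There is no such integer.

71 is prime, so by Euler's criterion 63 is a square mod 71 iff 63^((71−1)/2) = 63^35 ≡ 1 (mod 71).
Squaring successively (mod 71): 63^2 = 3969 ≡ 64; 63^4 ≡ 64² = 4096 ≡ 49; 63^8 ≡ 49² = 2401 ≡ 58; 63^16 ≡ 58² = 3364 ≡ 27; 63^32 ≡ 27² = 729 ≡ 19.
Since 35 = 32 + 2 + 1, 63^35 ≡ 19 · 64 · 63; multiplying out mod 71: 19·64 = 1216 ≡ 9, then 9·63 = 567 ≡ 70. Thus 63^35 ≡ 70 ≡ −1 (mod 71).
The value −1 means 63 is a non-residue modulo 71, so t² ≡ 63 (mod 71) is impossible.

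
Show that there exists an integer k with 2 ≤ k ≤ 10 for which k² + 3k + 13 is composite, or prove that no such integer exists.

At k = 9: 9² + 3·9 + 13 = 121 = 11·11, which is composite.

k = 9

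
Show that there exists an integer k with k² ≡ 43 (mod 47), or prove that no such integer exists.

There is no such integer.

Apply Euler's criterion with the prime 47: 43 is a quadratic residue iff 43^23 ≡ 1 (mod 47), and a non-residue iff it is ≡ −1.
Repeated squaring mod 47: 43^2 = 1849 ≡ 16; 43^4 ≡ 16² = 256 ≡ 21; 43^8 ≡ 21² = 441 ≡ 18; 43^16 ≡ 18² = 324 ≡ 42.
Since 23 = 16 + 4 + 2 + 1, 43^23 ≡ 42 · 21 · 16 · 43; multiplying out mod 47: 42·21 = 882 ≡ 36, then 36·16 = 576 ≡ 12, then 12·43 = 516 ≡ 46. Thus 43^23 ≡ 46 ≡ −1 (mod 47).
By Euler's criterion 43 is a quadratic non-residue mod 47: no k satisfies k² ≡ 43 (mod 47).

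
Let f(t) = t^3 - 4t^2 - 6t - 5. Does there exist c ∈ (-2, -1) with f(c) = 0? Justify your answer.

f(-2) = -17 and f(-1) = -4, both negative, so a sign-change argument is unavailable; we show f keeps this sign on the whole interval.
Substitute t = -1 − u, where 0 < u < 1 on the interval. Expanding, f(-1 − u) = -u^3 - 7u^2 - 5u - 4.
The nonzero coefficients here are all negative, so for u > 0 every term is negative (or zero), and the constant term -4 is strictly negative.
So f is strictly negative on (-2, -1); no root exists in the interval.

No.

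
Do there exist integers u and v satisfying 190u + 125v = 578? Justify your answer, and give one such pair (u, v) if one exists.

gcd(190, 125) = 5, so every integer of the form 190u + 125v is a multiple of 5.
But 578 is not a multiple of 5 (it leaves remainder 3).
Therefore 190u + 125v = 578 has no solution in integers.

No such integers exist.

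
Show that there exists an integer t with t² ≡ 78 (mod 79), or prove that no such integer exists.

No such integer exists.

Apply Euler's criterion with the prime 79: 78 is a quadratic residue iff 78^39 ≡ 1 (mod 79), and a non-residue iff it is ≡ −1.
Squaring successively (mod 79): 78^2 = 6084 ≡ 1; 78^4 ≡ 1² = 1 ≡ 1; 78^8 ≡ 1² = 1 ≡ 1; 78^16 ≡ 1² = 1 ≡ 1; 78^32 ≡ 1² = 1 ≡ 1.
Since 39 = 32 + 4 + 2 + 1, 78^39 ≡ 1 · 1 · 1 · 78; multiplying out mod 79: 1·1 = 1 ≡ 1, then 1·1 = 1 ≡ 1, then 1·78 = 78 ≡ 78. Thus 78^39 ≡ 78 ≡ −1 (mod 79).
The value −1 means 78 is a non-residue modulo 79, so t² ≡ 78 (mod 79) is impossible.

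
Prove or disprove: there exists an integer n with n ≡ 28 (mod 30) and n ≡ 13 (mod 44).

No such integer exists.

Both moduli are multiples of 2 = gcd(30, 44), so any solution would satisfy n ≡ 28 and n ≡ 13 modulo 2 simultaneously.
These are incompatible: 28 − 13 = 15 is not divisible by 2.
Hence the system has no solution.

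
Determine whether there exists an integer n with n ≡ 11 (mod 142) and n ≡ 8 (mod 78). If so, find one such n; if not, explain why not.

There is no such integer.

Both moduli are multiples of 2 = gcd(142, 78), so any solution would satisfy n ≡ 11 and n ≡ 8 modulo 2 simultaneously.
These are incompatible: 11 − 8 = 3 is not divisible by 2.
Hence the system has no solution.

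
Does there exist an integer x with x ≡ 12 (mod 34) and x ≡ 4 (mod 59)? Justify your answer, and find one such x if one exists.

x = 1066

Since 34 and 59 share no common factor, CRT says the pair of congruences has a solution (unique mod 2006).
Write x = 12 + 34t and require 12 + 34t ≡ 4 (mod 59), i.e. 34t ≡ 51 (mod 59).
To invert 34 modulo 59: 59 = 1·34 + 25, 34 = 1·25 + 9, 25 = 2·9 + 7, 9 = 1·7 + 2, 7 = 3·2 + 1, 2 = 2·1 + 0, and unwinding, 1 = 7 − 3·2 = 7 − 3·(9 − 1·7) = −3·9 + 4·7 = −3·9 + 4·(25 − 2·9) = 4·25 − 11·9 = 4·25 − 11·(34 − 1·25) = −11·34 + 15·25 = −11·34 + 15·(59 − 1·34) = 15·59 − 26·34. Thus 34⁻¹ ≡ -26 ≡ 33 (mod 59).
Therefore t ≡ 33·51 = 1683 ≡ 31 (mod 59).
Taking t = 31 gives x = 12 + 34·31 = 1066.
Verify: 1066 = 31·34 + 12 and 1066 = 18·59 + 4. ✓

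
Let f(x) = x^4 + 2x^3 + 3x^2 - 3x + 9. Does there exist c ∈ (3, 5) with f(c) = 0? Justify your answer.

No such root exists.

The endpoint values f(3) = 162 and f(5) = 944 are both positive. Claim: f(x) > 0 for every x in (3, 5).
Substitute x = 3 + u, where 0 < u < 2 on the interval. Expanding, f(3 + u) = u^4 + 14u^3 + 75u^2 + 177u + 162.
All 5 nonzero coefficients of this polynomial in u are positive; hence for u > 0 the value is a sum of positive terms (the constant 162 among them).
So f is strictly positive on (3, 5); no root exists in the interval.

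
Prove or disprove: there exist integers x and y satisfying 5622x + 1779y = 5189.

There are no such integers.

gcd(5622, 1779) = 3, so every integer of the form 5622x + 1779y is a multiple of 3.
However 5189 leaves remainder 2 on division by 3.
So the equation is unsolvable over ℤ.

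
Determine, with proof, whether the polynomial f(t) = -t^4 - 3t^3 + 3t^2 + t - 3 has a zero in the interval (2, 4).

f has no root in that interval.

f(2) = -29 and f(4) = -399, both negative, so a sign-change argument is unavailable; we show f keeps this sign on the whole interval.
Shift to the endpoint 2: with t = 2 + u (0 < u < 2), one computes f(2 + u) = -u^4 - 11u^3 - 39u^2 - 55u - 29.
The nonzero coefficients here are all negative, so for u > 0 every term is negative (or zero), and the constant term -29 is strictly negative.
Therefore f(t) < 0 throughout (2, 4), and f has no zero there.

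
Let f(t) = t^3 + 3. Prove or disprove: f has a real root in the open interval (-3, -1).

Yes, f has a root in the interval.

f(-3) = -24 and f(-1) = 2, which have opposite signs.
Since f is a polynomial it is continuous on [-3, -1].
By the Intermediate Value Theorem, f takes the value 0 somewhere in the open interval.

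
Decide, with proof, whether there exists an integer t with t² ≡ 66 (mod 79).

79 is prime, so by Euler's criterion 66 is a square mod 79 iff 66^((79−1)/2) = 66^39 ≡ 1 (mod 79).
Repeated squaring mod 79: 66^2 = 4356 ≡ 11; 66^4 ≡ 11² = 121 ≡ 42; 66^8 ≡ 42² = 1764 ≡ 26; 66^16 ≡ 26² = 676 ≡ 44; 66^32 ≡ 44² = 1936 ≡ 40.
Since 39 = 32 + 4 + 2 + 1, 66^39 ≡ 40 · 42 · 11 · 66; multiplying out mod 79: 40·42 = 1680 ≡ 21, then 21·11 = 231 ≡ 73, then 73·66 = 4818 ≡ 78. Thus 66^39 ≡ 78 ≡ −1 (mod 79).
The value −1 means 66 is a non-residue modulo 79, so t² ≡ 66 (mod 79) is impossible.

No, no such integer exists.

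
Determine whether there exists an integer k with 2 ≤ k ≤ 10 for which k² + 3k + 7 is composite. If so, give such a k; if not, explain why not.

At k = 3: 3² + 3·3 + 7 = 25 = 5·5, which is composite.

k = 3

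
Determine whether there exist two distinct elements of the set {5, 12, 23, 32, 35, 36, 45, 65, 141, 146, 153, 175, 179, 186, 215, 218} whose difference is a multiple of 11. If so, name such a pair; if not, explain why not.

12 and 23 are such a pair.

12 mod 11 = 1 and 23 mod 11 = 1, so 23 − 12 = 11 = 1·11.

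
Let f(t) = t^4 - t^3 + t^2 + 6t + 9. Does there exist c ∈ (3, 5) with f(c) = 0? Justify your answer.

f(3) = 90 and f(5) = 564, both positive, so a sign-change argument is unavailable; we show f keeps this sign on the whole interval.
Shift to the endpoint 3: with t = 3 + u (0 < u < 2), one computes f(3 + u) = u^4 + 11u^3 + 46u^2 + 93u + 90.
The nonzero coefficients here are all positive, so for u > 0 every term is positive (or zero), and the constant term 90 is strictly positive.
Therefore f(t) > 0 throughout (3, 5), and f has no zero there.

No.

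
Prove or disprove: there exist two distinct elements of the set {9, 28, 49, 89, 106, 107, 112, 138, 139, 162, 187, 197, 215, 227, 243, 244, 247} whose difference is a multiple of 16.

Reduce each element mod 16: 9↦9, 28↦12, 49↦1, 89↦9, 106↦10, 107↦11, 112↦0, 138↦10, 139↦11, 162↦2, 187↦11, 197↦5, 215↦7, 227↦3, 243↦3, 244↦4, 247↦7. The residue 9 repeats (at 9 and 89), and 89 − 9 = 80 = 5·16.

The pair (9, 89) works.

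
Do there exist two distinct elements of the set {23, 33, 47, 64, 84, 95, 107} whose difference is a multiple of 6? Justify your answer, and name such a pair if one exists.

23 mod 6 = 5 and 47 mod 6 = 5, so 47 − 23 = 24 = 4·6.

23 and 47 are such a pair.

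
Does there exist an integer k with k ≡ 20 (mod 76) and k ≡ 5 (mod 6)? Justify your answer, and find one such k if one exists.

gcd(76, 6) = 2. If k ≡ 20 (mod 76) and k ≡ 5 (mod 6), then k ≡ 20 (mod 2) and k ≡ 5 (mod 2).
However 20 ≡ 0 and 5 ≡ 1 (mod 2), and 0 ≠ 1.
So no integer satisfies both congruences.

No such integer exists.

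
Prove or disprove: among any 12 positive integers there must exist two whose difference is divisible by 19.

No, the set {51, 52, 53, 54, 55, 56, 57, 58, 59, 60, 61, 62} is a counterexample.

Consider the 12 integers 51, 52, …, 62. They lie in distinct residue classes modulo 19, since 12 ≤ 19.
The differences between them range over 1, …, 11, none of which is divisible by 19.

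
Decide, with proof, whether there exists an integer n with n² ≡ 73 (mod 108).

n = 17

n = 17 works: 17² = 289, and 289 − 73 = 216 = 2·108.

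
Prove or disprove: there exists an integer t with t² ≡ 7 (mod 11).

No, no such integer exists.

Since (11 − t)² ≡ t² (mod 11), it suffices to square t = 0, 1, …, 5: the residues are 0, 1, 4, 9, 5, 3.
So the quadratic residues mod 11 are {0, 1, 3, 4, 5, 9}, and 7 is not among them.
Hence no integer t has t² ≡ 7 (mod 11).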